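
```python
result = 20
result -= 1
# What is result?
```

Trace:
`result = 20` → result = 20
`result -= 1` → result = 19
So result = 19

Answer: 19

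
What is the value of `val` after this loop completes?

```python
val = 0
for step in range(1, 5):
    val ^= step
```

XOR of 1 to 4
`val` takes the values: 0 → 1 → 3 → 0 → 4

Answer: 4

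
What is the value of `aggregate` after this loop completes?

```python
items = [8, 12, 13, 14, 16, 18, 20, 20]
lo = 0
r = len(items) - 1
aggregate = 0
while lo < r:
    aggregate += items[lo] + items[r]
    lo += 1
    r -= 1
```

Sum of pairs from ends
`aggregate` takes the values: 0 → 28 → 60 → 91 → 121

Answer: 121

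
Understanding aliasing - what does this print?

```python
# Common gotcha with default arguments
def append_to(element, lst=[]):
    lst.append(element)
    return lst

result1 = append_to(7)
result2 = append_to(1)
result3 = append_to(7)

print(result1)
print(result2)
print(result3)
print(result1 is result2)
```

Key concept: mutable default argument gotcha.
Step by step:
`result1 = append_to(7)` → result1 = [7]
`result2 = append_to(1)` → result1 = [7, 1] (same object as result2); result2 = [7, 1] (same object as result1)
`result3 = append_to(7)` → result1 = [7, 1, 7] (same object as result2, result3); result2 = [7, 1, 7] (same object as result1, result3); result3 = [7, 1, 7] (same object as result1, result2)
`print(result1)` → prints [7, 1, 7]
`print(result2)` → prints [7, 1, 7]
`print(result3)` → prints [7, 1, 7]
`print(result1 is result2)` → prints True

Answer:
[7, 1, 7]
[7, 1, 7]
[7, 1, 7]
True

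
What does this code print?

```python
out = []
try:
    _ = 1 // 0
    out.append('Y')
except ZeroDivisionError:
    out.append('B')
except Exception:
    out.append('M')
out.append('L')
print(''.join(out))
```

Execution trace: 'B' (except ZeroDivisionError) → 'L' (after the try/except). Output: BL

Answer: BL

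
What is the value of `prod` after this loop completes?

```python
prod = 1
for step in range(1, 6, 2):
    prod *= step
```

Product of 1, 3, 5, ... up to 5
`prod` takes the values: 1 → 3 → 15

Answer: 15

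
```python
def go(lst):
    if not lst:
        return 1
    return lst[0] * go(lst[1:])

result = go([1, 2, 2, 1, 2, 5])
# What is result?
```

Product over [1, 2, 2, 1, 2, 5] = 1 * 2 * 2 * 1 * 2 * 5 = 40

Answer: 40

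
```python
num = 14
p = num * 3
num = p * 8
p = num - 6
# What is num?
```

Trace:
`num = 14` → num = 14
`p = num * 3` → p = 42
`num = p * 8` → num = 336
`p = num - 6` → p = 330
So num = 336

Answer: 336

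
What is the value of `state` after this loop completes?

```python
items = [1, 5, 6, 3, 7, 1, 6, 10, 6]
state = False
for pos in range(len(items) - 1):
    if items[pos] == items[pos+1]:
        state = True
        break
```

Check consecutive duplicates in [1, 5, 6, 3, 7, 1, 6, 10, 6]
`state` takes the values: False

Answer: False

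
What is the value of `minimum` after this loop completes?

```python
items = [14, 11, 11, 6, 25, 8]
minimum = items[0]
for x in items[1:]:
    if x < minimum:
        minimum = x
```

Minimum of [14, 11, 11, 6, 25, 8]
`minimum` takes the values: 14 → 11 → 6

Answer: 6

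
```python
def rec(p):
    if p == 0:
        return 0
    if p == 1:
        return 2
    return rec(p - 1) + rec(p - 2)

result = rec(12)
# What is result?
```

Build up from base cases: rec(0)=0, rec(1)=2, rec(2)=2, rec(3)=4, rec(4)=6, rec(5)=10, rec(6)=16, ..., rec(12)=288

Answer: 288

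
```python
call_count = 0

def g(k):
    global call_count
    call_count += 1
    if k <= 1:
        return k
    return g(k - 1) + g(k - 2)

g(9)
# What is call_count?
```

Calls(k) = 1 + Calls(k-1) + Calls(k-2); Calls(0)=Calls(1)=1. For k=9 this gives 109.

Answer: 109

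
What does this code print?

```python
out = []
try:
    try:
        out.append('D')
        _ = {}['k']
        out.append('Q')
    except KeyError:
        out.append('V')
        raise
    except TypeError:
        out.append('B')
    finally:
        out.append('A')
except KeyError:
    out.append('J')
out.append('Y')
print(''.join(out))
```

Execution trace: 'D' (try body) → 'V' (except KeyError) → 'A' (finally) → 'J' (outer except KeyError) → 'Y' (after the try/except). Output: DVAJY

Answer: DVAJY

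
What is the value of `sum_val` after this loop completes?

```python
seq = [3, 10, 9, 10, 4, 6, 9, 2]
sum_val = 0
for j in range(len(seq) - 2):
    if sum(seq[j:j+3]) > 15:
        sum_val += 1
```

Count windows with sum > 15
`sum_val` takes the values: 0 → 1 → 2 → 3 → 4 → 5 → 6

Answer: 6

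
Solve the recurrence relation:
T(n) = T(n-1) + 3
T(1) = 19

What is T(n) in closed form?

Unrolling: T(n) = T(1) + 3·(n-1) = 19 + 3(n-1) = 3n + 16.

Answer: T(n) = 3n + 16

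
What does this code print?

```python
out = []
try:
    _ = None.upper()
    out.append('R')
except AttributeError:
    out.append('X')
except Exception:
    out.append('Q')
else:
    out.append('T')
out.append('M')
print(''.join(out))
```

Execution trace: 'X' (except AttributeError) → 'M' (after the try/except). Output: XM

Answer: XM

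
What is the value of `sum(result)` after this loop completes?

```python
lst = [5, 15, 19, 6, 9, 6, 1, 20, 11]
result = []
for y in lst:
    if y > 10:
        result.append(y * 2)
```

Sum of doubled values > 10
`result` takes the values: [] → [30] → [30, 38] → [30, 38, 40] → [30, 38, 40, 22]
So `sum(result)` = 130

Answer: 130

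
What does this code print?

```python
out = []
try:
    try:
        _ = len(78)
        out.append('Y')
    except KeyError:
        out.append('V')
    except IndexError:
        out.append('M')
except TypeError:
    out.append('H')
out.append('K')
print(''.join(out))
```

Execution trace: 'H' (outer except TypeError) → 'K' (after the try/except). Output: HK

Answer: HK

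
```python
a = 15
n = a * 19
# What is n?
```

Trace:
`a = 15` → a = 15
`n = a * 19` → n = 285
So n = 285

Answer: 285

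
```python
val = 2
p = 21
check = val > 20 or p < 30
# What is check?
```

Trace:
`val = 2` → val = 2
`p = 21` → p = 21
`check = val > 20 or p < 30` → check = True
So check = True

Answer: True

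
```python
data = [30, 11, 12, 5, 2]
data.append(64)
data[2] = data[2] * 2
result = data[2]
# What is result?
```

Trace:
`data = [30, 11, 12, 5, 2]` → data = [30, 11, 12, 5, 2]
`data.append(64)` → data = [30, 11, 12, 5, 2, 64]
`data[2] = data[2] * 2` → data = [30, 11, 24, 5, 2, 64]
`result = data[2]` → result = 24
So result = 24

Answer: 24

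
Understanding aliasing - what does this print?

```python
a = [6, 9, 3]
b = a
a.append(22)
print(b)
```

Key concept: basic list aliasing.
Step by step:
`a = [6, 9, 3]` → a = [6, 9, 3]
`b = a` → b = [6, 9, 3] (same object as a)
`a.append(22)` → a = [6, 9, 3, 22] (same object as b); b = [6, 9, 3, 22] (same object as a)
`print(b)` → prints [6, 9, 3, 22]

Answer: [6, 9, 3, 22]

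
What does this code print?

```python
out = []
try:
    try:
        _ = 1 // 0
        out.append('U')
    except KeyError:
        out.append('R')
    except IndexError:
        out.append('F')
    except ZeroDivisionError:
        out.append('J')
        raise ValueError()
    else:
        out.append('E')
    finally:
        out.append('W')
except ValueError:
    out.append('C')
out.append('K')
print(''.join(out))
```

Execution trace: 'J' (inner except ZeroDivisionError) → 'W' (inner finally) → 'C' (outer except ValueError) → 'K' (after the try/except). Output: JWCK

Answer: JWCK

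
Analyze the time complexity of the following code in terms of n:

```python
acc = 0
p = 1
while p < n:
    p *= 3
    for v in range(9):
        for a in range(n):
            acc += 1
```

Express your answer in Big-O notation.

Each loop level contributes: log n × 1 × n. Multiplying the contributions gives O(n log n).

Answer: O(n log n)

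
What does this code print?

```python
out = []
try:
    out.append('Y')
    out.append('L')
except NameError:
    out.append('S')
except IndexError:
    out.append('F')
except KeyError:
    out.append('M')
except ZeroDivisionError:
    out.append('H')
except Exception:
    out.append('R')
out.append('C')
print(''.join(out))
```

Execution trace: 'Y' (try body) → 'L' (try body, no exception) → 'C' (after the try/except). Output: YLC

Answer: YLC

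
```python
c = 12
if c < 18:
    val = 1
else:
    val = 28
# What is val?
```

Trace:
`c = 12` → c = 12
`if c < 18: ...` → c < 18 is True → val = 1
So val = 1

Answer: 1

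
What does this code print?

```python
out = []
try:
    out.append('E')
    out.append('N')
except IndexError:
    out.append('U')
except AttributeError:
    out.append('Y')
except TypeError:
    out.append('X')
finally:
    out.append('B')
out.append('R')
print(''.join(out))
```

Execution trace: 'E' (try body) → 'N' (try body, no exception) → 'B' (finally) → 'R' (after the try/except). Output: ENBR

Answer: ENBR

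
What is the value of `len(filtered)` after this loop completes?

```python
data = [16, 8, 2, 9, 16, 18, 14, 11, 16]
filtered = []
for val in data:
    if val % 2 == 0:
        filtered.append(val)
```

Count even numbers in [16, 8, 2, 9, 16, 18, 14, 11, 16]
`filtered` takes the values: [] → [16] → [16, 8] → [16, 8, 2] → [16, 8, 2, 16] → [16, 8, 2, 16, 18] → [16, 8, 2, 16, 18, 14] → [16, 8, 2, 16, 18, 14, 16]
So `len(filtered)` = 7

Answer: 7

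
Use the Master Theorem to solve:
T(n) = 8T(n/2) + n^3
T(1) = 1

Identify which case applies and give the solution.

a=8, b=2, f(n)=n^3. log_2(8) = 3. Since c=3 = 3, Case 2 applies: T(n) = Θ(n^log_b(a) · log n) = O(n^3 log n).

Answer: O(n^3 log n) - Case 2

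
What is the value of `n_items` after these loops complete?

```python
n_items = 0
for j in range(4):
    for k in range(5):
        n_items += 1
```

4 * 5 = 20
`n_items` takes the values: 0 → 1 → 2 → 3 → 4 → 5 → 6 → 7 → 8 → 9 → 10 → 11 → 12 → 13 → 14 → 15 → 16 → 17 → 18 → 19 → 20

Answer: 20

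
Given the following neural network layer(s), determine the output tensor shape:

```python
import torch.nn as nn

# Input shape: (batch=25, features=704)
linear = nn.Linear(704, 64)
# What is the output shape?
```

Input: (25, 704) -> Output: (25, 64)

Answer: (25, 64)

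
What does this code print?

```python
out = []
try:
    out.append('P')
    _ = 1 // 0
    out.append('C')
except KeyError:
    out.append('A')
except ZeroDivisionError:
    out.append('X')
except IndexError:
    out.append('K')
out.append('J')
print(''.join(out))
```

Execution trace: 'P' (try body) → 'X' (except ZeroDivisionError) → 'J' (after the try/except). Output: PXJ

Answer: PXJ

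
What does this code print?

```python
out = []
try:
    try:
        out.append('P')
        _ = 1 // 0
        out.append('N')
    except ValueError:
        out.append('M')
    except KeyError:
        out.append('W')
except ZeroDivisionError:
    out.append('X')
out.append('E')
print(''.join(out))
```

Execution trace: 'P' (try body) → 'X' (outer except ZeroDivisionError) → 'E' (after the try/except). Output: PXE

Answer: PXE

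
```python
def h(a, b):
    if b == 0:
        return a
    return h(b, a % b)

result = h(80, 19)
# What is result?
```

h(80, 19) -> h(19, 4) -> h(4, 3) -> h(3, 1) -> h(1, 0) -> 1

Answer: 1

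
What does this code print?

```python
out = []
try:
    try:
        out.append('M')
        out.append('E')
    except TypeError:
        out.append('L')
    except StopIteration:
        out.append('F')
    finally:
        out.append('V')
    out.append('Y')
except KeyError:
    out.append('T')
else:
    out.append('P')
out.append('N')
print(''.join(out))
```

Execution trace: 'M' (inner try body) → 'E' (inner try body, no exception) → 'V' (inner finally) → 'Y' (try body, no exception) → 'P' (else) → 'N' (after the try/except). Output: MEVYPN

Answer: MEVYPN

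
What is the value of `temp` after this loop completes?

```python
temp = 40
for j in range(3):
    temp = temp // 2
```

Halve 3 times: 40 // 2^3 = 5
`temp` takes the values: 40 → 20 → 10 → 5

Answer: 5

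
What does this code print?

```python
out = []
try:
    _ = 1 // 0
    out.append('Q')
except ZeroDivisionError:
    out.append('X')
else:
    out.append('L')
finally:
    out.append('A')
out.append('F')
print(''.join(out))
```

Execution trace: 'X' (except ZeroDivisionError) → 'A' (finally) → 'F' (after the try/except). Output: XAF

Answer: XAF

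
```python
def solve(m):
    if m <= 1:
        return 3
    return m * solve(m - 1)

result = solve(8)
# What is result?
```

solve(8) = 8 * 7 * 6 * 5 * 4 * 3 * 2 * 3 = 120960

Answer: 120960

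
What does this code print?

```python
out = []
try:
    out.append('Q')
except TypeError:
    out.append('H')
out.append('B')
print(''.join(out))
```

Execution trace: 'Q' (try body, no exception) → 'B' (after the try/except). Output: QB

Answer: QB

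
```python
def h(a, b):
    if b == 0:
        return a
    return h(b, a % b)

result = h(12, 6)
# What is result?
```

h(12, 6) -> h(6, 0) -> 6

Answer: 6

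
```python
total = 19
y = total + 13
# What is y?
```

Trace:
`total = 19` → total = 19
`y = total + 13` → y = 32
So y = 32

Answer: 32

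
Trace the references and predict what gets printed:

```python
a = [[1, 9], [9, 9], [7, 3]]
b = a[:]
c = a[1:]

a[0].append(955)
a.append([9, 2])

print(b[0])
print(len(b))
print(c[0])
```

Key concept: slice with nested mutation.
Step by step:
`a = [[1, 9], [9, 9], [7, 3]]` → a = [[1, 9], [9, 9], [7, 3]]
`b = a[:]` → b = [[1, 9], [9, 9], [7, 3]]
`c = a[1:]` → c = [[9, 9], [7, 3]]
`a[0].append(955)` → a = [[1, 9, 955], [9, 9], [7, 3]]; b = [[1, 9, 955], [9, 9], [7, 3]]
`a.append([9, 2])` → a = [[1, 9, 955], [9, 9], [7, 3], [9, 2]]
`print(b[0])` → prints [1, 9, 955]
`print(len(b))` → prints 3
`print(c[0])` → prints [9, 9]

Answer:
[1, 9, 955]
3
[9, 9]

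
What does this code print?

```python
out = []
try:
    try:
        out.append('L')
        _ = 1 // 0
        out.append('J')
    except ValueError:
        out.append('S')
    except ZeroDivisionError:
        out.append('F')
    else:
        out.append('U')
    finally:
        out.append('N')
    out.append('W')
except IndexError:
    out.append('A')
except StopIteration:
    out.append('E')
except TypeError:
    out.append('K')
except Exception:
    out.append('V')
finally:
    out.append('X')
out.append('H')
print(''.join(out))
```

Execution trace: 'L' (inner try body) → 'F' (inner except ZeroDivisionError) → 'N' (inner finally) → 'W' (try body, no exception) → 'X' (finally) → 'H' (after the try/except). Output: LFNWXH

Answer: LFNWXH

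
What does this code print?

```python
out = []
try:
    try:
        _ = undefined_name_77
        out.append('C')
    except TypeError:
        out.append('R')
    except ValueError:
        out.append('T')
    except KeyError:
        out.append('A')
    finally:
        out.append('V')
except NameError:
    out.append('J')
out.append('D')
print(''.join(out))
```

Execution trace: 'V' (finally) → 'J' (outer except NameError) → 'D' (after the try/except). Output: VJD

Answer: VJD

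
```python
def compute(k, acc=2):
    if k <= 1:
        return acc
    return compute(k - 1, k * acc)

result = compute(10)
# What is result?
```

Accumulator trace (n, acc): (10, 2) -> (9, 20) -> (8, 180) -> (7, 1440) -> (6, 10080) -> (5, 60480) -> (4, 302400) -> (3, 1209600) -> (2, 3628800) -> (1, 7257600) -> return 7257600

Answer: 7257600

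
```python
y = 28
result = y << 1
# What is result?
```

Trace:
`y = 28` → y = 28
`result = y << 1` → result = 56
So result = 56

Answer: 56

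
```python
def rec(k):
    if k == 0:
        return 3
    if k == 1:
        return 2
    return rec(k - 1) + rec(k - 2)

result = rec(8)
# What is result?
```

Build up from base cases: rec(0)=3, rec(1)=2, rec(2)=5, rec(3)=7, rec(4)=12, rec(5)=19, rec(6)=31, ..., rec(8)=81

Answer: 81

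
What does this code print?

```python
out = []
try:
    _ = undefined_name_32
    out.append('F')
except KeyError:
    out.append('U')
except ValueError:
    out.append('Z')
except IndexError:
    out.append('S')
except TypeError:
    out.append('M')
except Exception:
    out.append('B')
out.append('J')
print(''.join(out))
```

Execution trace: 'B' (except Exception) → 'J' (after the try/except). Output: BJ

Answer: BJ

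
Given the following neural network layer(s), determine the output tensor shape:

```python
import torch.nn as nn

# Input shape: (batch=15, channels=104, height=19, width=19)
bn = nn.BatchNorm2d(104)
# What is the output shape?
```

Input: (15, 104, 19, 19) -> Output: (15, 104, 19, 19)

Answer: (15, 104, 19, 19)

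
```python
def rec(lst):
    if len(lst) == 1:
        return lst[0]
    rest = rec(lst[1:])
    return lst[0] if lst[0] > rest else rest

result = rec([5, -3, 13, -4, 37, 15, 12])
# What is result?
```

Recursive max over [5, -3, 13, -4, 37, 15, 12] = 37

Answer: 37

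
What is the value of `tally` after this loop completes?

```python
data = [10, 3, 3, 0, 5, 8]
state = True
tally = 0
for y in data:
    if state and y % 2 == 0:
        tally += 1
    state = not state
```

Count even values at even positions
`tally` takes the values: 0 → 1

Answer: 1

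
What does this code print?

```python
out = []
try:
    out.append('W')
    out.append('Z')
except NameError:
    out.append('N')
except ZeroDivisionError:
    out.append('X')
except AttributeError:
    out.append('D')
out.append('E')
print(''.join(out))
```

Execution trace: 'W' (try body) → 'Z' (try body, no exception) → 'E' (after the try/except). Output: WZE

Answer: WZE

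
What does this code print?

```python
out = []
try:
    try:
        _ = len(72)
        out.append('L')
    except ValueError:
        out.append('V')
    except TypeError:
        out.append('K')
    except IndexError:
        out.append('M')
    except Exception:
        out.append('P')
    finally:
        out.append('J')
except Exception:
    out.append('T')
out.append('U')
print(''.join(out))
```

Execution trace: 'K' (inner except TypeError) → 'J' (inner finally) → 'U' (after the try/except). Output: KJU

Answer: KJU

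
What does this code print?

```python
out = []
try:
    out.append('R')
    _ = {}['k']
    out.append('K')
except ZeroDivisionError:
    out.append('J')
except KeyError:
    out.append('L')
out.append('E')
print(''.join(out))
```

Execution trace: 'R' (try body) → 'L' (except KeyError) → 'E' (after the try/except). Output: RLE

Answer: RLE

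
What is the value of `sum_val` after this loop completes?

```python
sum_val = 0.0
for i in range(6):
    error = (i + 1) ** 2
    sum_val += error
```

Sum of squared losses 1² + 2² + ... + 6²
`sum_val` takes the values: 0.0 → 1.0 → 5.0 → 14.0 → 30.0 → 55.0 → 91.0

Answer: 91.0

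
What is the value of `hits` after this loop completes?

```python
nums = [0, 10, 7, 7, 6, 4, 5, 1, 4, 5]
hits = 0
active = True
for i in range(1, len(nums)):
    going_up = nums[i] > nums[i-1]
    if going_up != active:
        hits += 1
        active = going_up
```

Count direction changes in [0, 10, 7, 7, 6, 4, 5, 1, 4, 5]
`hits` takes the values: 0 → 1 → 2 → 3 → 4

Answer: 4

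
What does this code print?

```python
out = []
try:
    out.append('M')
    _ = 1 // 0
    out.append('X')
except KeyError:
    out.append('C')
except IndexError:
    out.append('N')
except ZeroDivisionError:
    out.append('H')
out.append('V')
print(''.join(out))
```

Execution trace: 'M' (try body) → 'H' (except ZeroDivisionError) → 'V' (after the try/except). Output: MHV

Answer: MHV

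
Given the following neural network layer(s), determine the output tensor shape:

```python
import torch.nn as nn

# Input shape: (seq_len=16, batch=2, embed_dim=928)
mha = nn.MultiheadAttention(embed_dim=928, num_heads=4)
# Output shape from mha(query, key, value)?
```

Input: (16, 2, 928) -> Output: (16, 2, 928)

Answer: (16, 2, 928)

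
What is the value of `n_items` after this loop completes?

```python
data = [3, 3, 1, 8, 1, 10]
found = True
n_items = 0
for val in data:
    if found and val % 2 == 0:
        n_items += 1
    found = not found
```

Count even values at even positions
`n_items` takes the values: 0

Answer: 0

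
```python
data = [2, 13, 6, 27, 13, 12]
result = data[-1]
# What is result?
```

Trace:
`data = [2, 13, 6, 27, 13, 12]` → data = [2, 13, 6, 27, 13, 12]
`result = data[-1]` → result = 12
So result = 12

Answer: 12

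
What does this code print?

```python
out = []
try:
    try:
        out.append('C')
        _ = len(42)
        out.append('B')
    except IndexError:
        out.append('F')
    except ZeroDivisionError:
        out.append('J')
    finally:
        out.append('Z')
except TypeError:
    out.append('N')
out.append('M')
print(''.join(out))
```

Execution trace: 'C' (try body) → 'Z' (finally) → 'N' (outer except TypeError) → 'M' (after the try/except). Output: CZNM

Answer: CZNM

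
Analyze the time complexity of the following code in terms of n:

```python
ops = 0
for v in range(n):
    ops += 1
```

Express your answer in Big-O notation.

Each loop level contributes: n. Multiplying the contributions gives O(n).

Answer: O(n)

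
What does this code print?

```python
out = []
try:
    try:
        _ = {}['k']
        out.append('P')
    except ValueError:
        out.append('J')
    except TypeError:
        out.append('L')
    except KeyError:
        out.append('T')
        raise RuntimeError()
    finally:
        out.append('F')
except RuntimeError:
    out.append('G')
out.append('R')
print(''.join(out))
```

Execution trace: 'T' (inner except KeyError) → 'F' (inner finally) → 'G' (outer except RuntimeError) → 'R' (after the try/except). Output: TFGR

Answer: TFGR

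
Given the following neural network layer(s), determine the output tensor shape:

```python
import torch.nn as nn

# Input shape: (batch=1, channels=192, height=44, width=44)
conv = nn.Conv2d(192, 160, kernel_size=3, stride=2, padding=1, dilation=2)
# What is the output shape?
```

Input: (1, 192, 44, 44) -> Output: (1, 160, 21, 21)

Answer: (1, 160, 21, 21)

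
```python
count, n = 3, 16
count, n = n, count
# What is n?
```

Trace:
`count, n = 3, 16` → count = 3; n = 16
`count, n = n, count` → count = 16; n = 3
So n = 3

Answer: 3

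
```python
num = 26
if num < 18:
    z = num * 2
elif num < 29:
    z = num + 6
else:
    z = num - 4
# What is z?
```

Trace:
`num = 26` → num = 26
`if num < 18: ...` → num < 18 is False, num < 29 is True → z = 32
So z = 32

Answer: 32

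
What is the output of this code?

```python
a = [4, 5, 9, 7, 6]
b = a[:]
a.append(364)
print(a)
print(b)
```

Key concept: slice [:] creates copy.
Step by step:
`a = [4, 5, 9, 7, 6]` → a = [4, 5, 9, 7, 6]
`b = a[:]` → b = [4, 5, 9, 7, 6]
`a.append(364)` → a = [4, 5, 9, 7, 6, 364]
`print(a)` → prints [4, 5, 9, 7, 6, 364]
`print(b)` → prints [4, 5, 9, 7, 6]

Answer:
[4, 5, 9, 7, 6, 364]
[4, 5, 9, 7, 6]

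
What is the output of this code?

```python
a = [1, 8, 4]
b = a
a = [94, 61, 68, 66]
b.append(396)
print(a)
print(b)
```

Key concept: rebinding vs mutation: a is rebound to a new list, b still points at the original.
Step by step:
`a = [1, 8, 4]` → a = [1, 8, 4]
`b = a` → b = [1, 8, 4] (same object as a)
`a = [94, 61, 68, 66]` → a = [94, 61, 68, 66]
`b.append(396)` → b = [1, 8, 4, 396]
`print(a)` → prints [94, 61, 68, 66]
`print(b)` → prints [1, 8, 4, 396]

Answer:
[94, 61, 68, 66]
[1, 8, 4, 396]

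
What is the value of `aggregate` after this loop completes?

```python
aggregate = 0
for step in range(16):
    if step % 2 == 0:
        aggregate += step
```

Sum of even numbers 0 to 15
`aggregate` takes the values: 0 → 2 → 6 → 12 → 20 → 30 → 42 → 56

Answer: 56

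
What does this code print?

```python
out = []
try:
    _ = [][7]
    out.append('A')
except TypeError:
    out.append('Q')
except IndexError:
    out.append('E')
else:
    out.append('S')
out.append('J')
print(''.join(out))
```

Execution trace: 'E' (except IndexError) → 'J' (after the try/except). Output: EJ

Answer: EJ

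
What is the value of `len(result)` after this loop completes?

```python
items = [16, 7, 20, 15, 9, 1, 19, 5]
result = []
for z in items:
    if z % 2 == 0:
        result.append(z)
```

Count even numbers in [16, 7, 20, 15, 9, 1, 19, 5]
`result` takes the values: [] → [16] → [16, 20]
So `len(result)` = 2

Answer: 2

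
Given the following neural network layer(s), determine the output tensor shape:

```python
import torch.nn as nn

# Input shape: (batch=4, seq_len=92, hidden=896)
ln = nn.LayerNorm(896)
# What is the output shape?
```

Input: (4, 92, 896) -> Output: (4, 92, 896)

Answer: (4, 92, 896)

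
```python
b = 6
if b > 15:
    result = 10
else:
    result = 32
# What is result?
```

Trace:
`b = 6` → b = 6
`if b > 15: ...` → b > 15 is False, take else branch → result = 32
So result = 32

Answer: 32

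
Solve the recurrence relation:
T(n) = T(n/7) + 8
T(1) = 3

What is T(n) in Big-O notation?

Each step divides n by 7 and adds 8. After log_7(n) steps we reach T(1)=3. So T(n) = 8·log_7(n) + 3 = O(log n).

Answer: O(log n)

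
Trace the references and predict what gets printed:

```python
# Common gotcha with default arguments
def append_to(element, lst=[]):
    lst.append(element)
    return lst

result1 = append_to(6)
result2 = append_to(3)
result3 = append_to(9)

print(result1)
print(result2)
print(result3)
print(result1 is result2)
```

Key concept: mutable default argument gotcha.
Step by step:
`result1 = append_to(6)` → result1 = [6]
`result2 = append_to(3)` → result1 = [6, 3] (same object as result2); result2 = [6, 3] (same object as result1)
`result3 = append_to(9)` → result1 = [6, 3, 9] (same object as result2, result3); result2 = [6, 3, 9] (same object as result1, result3); result3 = [6, 3, 9] (same object as result1, result2)
`print(result1)` → prints [6, 3, 9]
`print(result2)` → prints [6, 3, 9]
`print(result3)` → prints [6, 3, 9]
`print(result1 is result2)` → prints True

Answer:
[6, 3, 9]
[6, 3, 9]
[6, 3, 9]
True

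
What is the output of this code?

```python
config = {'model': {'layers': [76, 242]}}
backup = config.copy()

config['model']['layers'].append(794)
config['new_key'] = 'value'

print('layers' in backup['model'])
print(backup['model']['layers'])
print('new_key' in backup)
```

Key concept: shallow copy gotcha with nested dict.
Step by step:
`config = {'model': {'layers': [76, 242]}}` → config = {'model': {'layers': [76, 242]}}
`backup = config.copy()` → backup = {'model': {'layers': [76, 242]}}
`config['model']['layers'].append(794)` → config = {'model': {'layers': [76, 242, 794]}}; backup = {'model': {'layers': [76, 242, 794]}}
`config['new_key'] = 'value'` → config = {'model': {'layers': [76, 242, 794]}, 'new_key': 'value'}
`print('layers' in backup['model'])` → prints True
`print(backup['model']['layers'])` → prints [76, 242, 794]
`print('new_key' in backup)` → prints False

Answer:
True
[76, 242, 794]
False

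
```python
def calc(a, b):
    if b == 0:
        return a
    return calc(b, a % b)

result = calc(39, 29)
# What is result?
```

calc(39, 29) -> calc(29, 10) -> calc(10, 9) -> calc(9, 1) -> calc(1, 0) -> 1

Answer: 1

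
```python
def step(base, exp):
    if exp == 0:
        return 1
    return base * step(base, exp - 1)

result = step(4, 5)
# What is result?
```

step(4, 5) = 4 * 4 * 4 * 4 * 4 = 1024

Answer: 1024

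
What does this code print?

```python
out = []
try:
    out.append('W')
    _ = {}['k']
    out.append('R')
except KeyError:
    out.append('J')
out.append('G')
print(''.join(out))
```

Execution trace: 'W' (try body) → 'J' (except KeyError) → 'G' (after the try/except). Output: WJG

Answer: WJG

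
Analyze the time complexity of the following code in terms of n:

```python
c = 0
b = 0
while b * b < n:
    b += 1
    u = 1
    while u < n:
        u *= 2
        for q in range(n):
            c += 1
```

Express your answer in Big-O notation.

Each loop level contributes: √n × log n × n. Multiplying the contributions gives O(n√n log n).

Answer: O(n√n log n)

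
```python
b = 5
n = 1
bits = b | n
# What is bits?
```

Trace:
`b = 5` → b = 5
`n = 1` → n = 1
`bits = b | n` → bits = 5
So bits = 5

Answer: 5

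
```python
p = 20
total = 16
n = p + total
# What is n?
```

Trace:
`p = 20` → p = 20
`total = 16` → total = 16
`n = p + total` → n = 36
So n = 36

Answer: 36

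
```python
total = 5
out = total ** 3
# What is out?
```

Trace:
`total = 5` → total = 5
`out = total ** 3` → out = 125
So out = 125

Answer: 125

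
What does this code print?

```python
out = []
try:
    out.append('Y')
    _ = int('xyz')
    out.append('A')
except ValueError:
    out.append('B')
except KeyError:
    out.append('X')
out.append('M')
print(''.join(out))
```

Execution trace: 'Y' (try body) → 'B' (except ValueError) → 'M' (after the try/except). Output: YBM

Answer: YBM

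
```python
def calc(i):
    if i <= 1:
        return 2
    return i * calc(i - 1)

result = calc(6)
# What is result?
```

calc(6) = 6 * 5 * 4 * 3 * 2 * 2 = 1440

Answer: 1440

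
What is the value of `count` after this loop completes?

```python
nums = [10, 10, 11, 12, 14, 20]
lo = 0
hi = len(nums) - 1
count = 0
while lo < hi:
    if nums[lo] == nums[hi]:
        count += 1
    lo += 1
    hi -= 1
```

Count matching pairs from ends
`count` takes the values: 0

Answer: 0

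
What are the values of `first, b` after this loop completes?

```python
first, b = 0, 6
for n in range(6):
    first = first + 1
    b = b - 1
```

first goes 0→6, b goes 6→0
`first, b` takes the values: (0, 6) → (1, 6) → (1, 5) → (2, 5) → (2, 4) → (3, 4) → (3, 3) → (4, 3) → (4, 2) → (5, 2) → (5, 1) → (6, 1) → (6, 0)

Answer: 6, 0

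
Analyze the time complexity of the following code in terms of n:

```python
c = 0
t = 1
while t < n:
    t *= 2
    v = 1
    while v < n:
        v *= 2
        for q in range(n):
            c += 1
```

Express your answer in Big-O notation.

Each loop level contributes: log n × log n × n. Multiplying the contributions gives O(n log² n).

Answer: O(n log² n)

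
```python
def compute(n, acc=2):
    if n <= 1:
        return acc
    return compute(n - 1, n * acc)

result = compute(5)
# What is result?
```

Accumulator trace (n, acc): (5, 2) -> (4, 10) -> (3, 40) -> (2, 120) -> (1, 240) -> return 240

Answer: 240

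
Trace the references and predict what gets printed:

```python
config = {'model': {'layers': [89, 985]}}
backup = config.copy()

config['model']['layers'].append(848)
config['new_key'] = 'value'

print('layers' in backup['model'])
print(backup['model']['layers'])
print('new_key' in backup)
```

Key concept: shallow copy gotcha with nested dict.
Step by step:
`config = {'model': {'layers': [89, 985]}}` → config = {'model': {'layers': [89, 985]}}
`backup = config.copy()` → backup = {'model': {'layers': [89, 985]}}
`config['model']['layers'].append(848)` → config = {'model': {'layers': [89, 985, 848]}}; backup = {'model': {'layers': [89, 985, 848]}}
`config['new_key'] = 'value'` → config = {'model': {'layers': [89, 985, 848]}, 'new_key': 'value'}
`print('layers' in backup['model'])` → prints True
`print(backup['model']['layers'])` → prints [89, 985, 848]
`print('new_key' in backup)` → prints False

Answer:
True
[89, 985, 848]
False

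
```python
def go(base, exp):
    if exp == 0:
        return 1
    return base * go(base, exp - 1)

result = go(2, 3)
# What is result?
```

go(2, 3) = 2 * 2 * 2 = 8

Answer: 8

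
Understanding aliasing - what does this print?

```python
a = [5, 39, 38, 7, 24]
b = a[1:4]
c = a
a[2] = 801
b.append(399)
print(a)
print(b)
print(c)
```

Key concept: slice vs alias.
Step by step:
`a = [5, 39, 38, 7, 24]` → a = [5, 39, 38, 7, 24]
`b = a[1:4]` → b = [39, 38, 7]
`c = a` → c = [5, 39, 38, 7, 24] (same object as a)
`a[2] = 801` → a = [5, 39, 801, 7, 24] (same object as c); c = [5, 39, 801, 7, 24] (same object as a)
`b.append(399)` → b = [39, 38, 7, 399]
`print(a)` → prints [5, 39, 801, 7, 24]
`print(b)` → prints [39, 38, 7, 399]
`print(c)` → prints [5, 39, 801, 7, 24]

Answer:
[5, 39, 801, 7, 24]
[39, 38, 7, 399]
[5, 39, 801, 7, 24]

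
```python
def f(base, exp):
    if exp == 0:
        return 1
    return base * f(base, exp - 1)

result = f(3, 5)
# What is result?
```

f(3, 5) = 3 * 3 * 3 * 3 * 3 = 243

Answer: 243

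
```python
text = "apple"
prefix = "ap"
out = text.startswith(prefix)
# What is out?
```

Trace:
`text = "apple"` → text = 'apple'
`prefix = "ap"` → prefix = 'ap'
`out = text.startswith(prefix)` → out = True
So out = True

Answer: True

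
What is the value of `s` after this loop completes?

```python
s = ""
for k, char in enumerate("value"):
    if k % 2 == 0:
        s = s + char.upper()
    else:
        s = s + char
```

Uppercase even positions in 'value'
`s` takes the values: "" → "V" → "Va" → "VaL" → "VaLu" → "VaLuE"

Answer: "VaLuE"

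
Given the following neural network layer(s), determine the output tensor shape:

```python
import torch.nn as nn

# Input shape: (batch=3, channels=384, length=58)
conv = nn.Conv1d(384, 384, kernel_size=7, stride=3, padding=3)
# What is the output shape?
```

Input: (3, 384, 58) -> Output: (3, 384, 20)

Answer: (3, 384, 20)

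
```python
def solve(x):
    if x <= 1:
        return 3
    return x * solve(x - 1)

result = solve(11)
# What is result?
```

solve(11) = 11 * 10 * 9 * 8 * 7 * 6 * 5 * 4 * 3 * 2 * 3 = 119750400

Answer: 119750400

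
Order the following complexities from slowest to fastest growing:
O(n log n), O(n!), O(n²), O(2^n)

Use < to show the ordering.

Ordered by growth rate: O(n log n) < O(n²) < O(2^n) < O(n!)

Answer: O(n log n) < O(n²) < O(2^n) < O(n!)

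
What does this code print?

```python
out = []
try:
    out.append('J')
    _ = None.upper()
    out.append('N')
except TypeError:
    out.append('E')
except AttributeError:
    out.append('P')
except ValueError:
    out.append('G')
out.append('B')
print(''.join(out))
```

Execution trace: 'J' (try body) → 'P' (except AttributeError) → 'B' (after the try/except). Output: JPB

Answer: JPB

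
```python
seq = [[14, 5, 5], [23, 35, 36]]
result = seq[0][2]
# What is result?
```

Trace:
`seq = [[14, 5, 5], [23, 35, 36]]` → seq = [[14, 5, 5], [23, 35, 36]]
`result = seq[0][2]` → result = 5
So result = 5

Answer: 5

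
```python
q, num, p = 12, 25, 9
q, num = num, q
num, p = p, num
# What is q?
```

Trace:
`q, num, p = 12, 25, 9` → q = 12; num = 25; p = 9
`q, num = num, q` → q = 25; num = 12
`num, p = p, num` → num = 9; p = 12
So q = 25

Answer: 25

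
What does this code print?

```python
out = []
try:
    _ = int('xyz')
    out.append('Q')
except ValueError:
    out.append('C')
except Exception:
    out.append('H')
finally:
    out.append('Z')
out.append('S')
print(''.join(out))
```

Execution trace: 'C' (except ValueError) → 'Z' (finally) → 'S' (after the try/except). Output: CZS

Answer: CZS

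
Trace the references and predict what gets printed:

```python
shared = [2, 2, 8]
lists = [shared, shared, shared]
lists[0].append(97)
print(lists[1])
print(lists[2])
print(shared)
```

Key concept: list of same reference.
Step by step:
`shared = [2, 2, 8]` → shared = [2, 2, 8]
`lists = [shared, shared, shared]` → lists = [[2, 2, 8], [2, 2, 8], [2, 2, 8]]
`lists[0].append(97)` → shared = [2, 2, 8, 97]; lists = [[2, 2, 8, 97], [2, 2, 8, 97], [2, 2, 8, 97]]
`print(lists[1])` → prints [2, 2, 8, 97]
`print(lists[2])` → prints [2, 2, 8, 97]
`print(shared)` → prints [2, 2, 8, 97]

Answer:
[2, 2, 8, 97]
[2, 2, 8, 97]
[2, 2, 8, 97]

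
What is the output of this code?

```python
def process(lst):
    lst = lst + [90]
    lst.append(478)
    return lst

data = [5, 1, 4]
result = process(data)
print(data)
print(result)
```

Key concept: rebinding parameter vs mutation.
Step by step:
`data = [5, 1, 4]` → data = [5, 1, 4]
`result = process(data)` → result = [5, 1, 4, 90, 478]
`print(data)` → prints [5, 1, 4]
`print(result)` → prints [5, 1, 4, 90, 478]

Answer:
[5, 1, 4]
[5, 1, 4, 90, 478]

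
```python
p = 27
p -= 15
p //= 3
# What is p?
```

Trace:
`p = 27` → p = 27
`p -= 15` → p = 12
`p //= 3` → p = 4
So p = 4

Answer: 4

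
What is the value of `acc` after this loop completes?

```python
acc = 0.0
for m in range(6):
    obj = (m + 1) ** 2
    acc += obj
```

Sum of squared losses 1² + 2² + ... + 6²
`acc` takes the values: 0.0 → 1.0 → 5.0 → 14.0 → 30.0 → 55.0 → 91.0

Answer: 91.0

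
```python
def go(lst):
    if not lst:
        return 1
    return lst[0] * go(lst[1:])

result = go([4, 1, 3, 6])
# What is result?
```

Product over [4, 1, 3, 6] = 4 * 1 * 3 * 6 = 72

Answer: 72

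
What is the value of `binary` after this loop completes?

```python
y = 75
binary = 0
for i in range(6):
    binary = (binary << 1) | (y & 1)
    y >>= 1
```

Reverse lowest 6 bits of 75
`binary` takes the values: 0 → 1 → 3 → 6 → 13 → 26 → 52

Answer: 52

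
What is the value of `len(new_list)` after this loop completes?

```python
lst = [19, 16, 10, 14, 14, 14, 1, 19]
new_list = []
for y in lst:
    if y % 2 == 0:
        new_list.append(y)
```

Count even numbers in [19, 16, 10, 14, 14, 14, 1, 19]
`new_list` takes the values: [] → [16] → [16, 10] → [16, 10, 14] → [16, 10, 14, 14] → [16, 10, 14, 14, 14]
So `len(new_list)` = 5

Answer: 5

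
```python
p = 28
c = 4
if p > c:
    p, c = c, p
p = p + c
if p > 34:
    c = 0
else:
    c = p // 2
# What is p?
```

Trace:
`p = 28` → p = 28
`c = 4` → c = 4
`if p > c: ...` → p > c is True → p = 4; c = 28
`p = p + c` → p = 32
`if p > 34: ...` → p > 34 is False, take else branch → c = 16
So p = 32

Answer: 32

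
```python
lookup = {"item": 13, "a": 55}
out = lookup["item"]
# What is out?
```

Trace:
`lookup = {"item": 13, "a": 55}` → lookup = {'item': 13, 'a': 55}
`out = lookup["item"]` → out = 13
So out = 13

Answer: 13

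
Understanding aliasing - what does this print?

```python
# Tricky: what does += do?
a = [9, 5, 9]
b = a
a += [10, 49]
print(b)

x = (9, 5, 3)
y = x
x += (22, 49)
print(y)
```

Key concept: += behavior differs for mutable vs immutable.
Step by step:
`a = [9, 5, 9]` → a = [9, 5, 9]
`b = a` → b = [9, 5, 9] (same object as a)
`a += [10, 49]` → a = [9, 5, 9, 10, 49] (same object as b); b = [9, 5, 9, 10, 49] (same object as a)
`print(b)` → prints [9, 5, 9, 10, 49]
`x = (9, 5, 3)` → x = (9, 5, 3)
`y = x` → y = (9, 5, 3)
`x += (22, 49)` → x = (9, 5, 3, 22, 49)
`print(y)` → prints (9, 5, 3)

Answer:
[9, 5, 9, 10, 49]
(9, 5, 3)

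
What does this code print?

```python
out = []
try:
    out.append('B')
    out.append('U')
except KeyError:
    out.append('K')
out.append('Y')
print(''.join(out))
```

Execution trace: 'B' (try body) → 'U' (try body, no exception) → 'Y' (after the try/except). Output: BUY

Answer: BUY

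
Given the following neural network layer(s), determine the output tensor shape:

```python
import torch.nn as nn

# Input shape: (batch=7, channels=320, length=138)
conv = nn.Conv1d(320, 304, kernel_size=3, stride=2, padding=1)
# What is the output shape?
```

Input: (7, 320, 138) -> Output: (7, 304, 69)

Answer: (7, 304, 69)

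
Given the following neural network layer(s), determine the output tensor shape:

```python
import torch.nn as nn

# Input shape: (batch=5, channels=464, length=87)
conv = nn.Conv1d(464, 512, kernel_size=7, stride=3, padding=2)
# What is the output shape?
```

Input: (5, 464, 87) -> Output: (5, 512, 29)

Answer: (5, 512, 29)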